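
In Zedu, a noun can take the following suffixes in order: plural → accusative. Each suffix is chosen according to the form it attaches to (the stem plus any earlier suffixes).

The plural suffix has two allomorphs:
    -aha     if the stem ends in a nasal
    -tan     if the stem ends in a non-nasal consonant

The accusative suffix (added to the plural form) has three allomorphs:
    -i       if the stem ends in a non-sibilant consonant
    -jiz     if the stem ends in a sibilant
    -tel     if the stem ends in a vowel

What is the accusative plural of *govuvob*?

*govuvob* — final consonant /b/ (non-nasal) → -tan → *govuvobtan*.
The plural form *govuvobtan* — final sound /n/ (a non-sibilant consonant) → -i → *govuvobtani*.

govuvobtani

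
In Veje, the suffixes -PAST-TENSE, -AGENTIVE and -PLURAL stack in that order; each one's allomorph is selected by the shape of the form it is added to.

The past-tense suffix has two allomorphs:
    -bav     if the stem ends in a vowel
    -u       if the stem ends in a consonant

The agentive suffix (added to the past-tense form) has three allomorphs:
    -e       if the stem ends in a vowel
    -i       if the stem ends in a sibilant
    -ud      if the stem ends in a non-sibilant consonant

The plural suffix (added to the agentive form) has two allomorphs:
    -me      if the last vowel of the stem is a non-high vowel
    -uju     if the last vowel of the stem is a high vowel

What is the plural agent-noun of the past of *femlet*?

Since the final sound of *femlet* is /t/ (a consonant), it takes -u, giving *femletu*.
The past-tense form *femletu* — final sound /u/ (a vowel) → -e → *femletue*.
The agentive form *femletue* — last vowel /e/ (a non-high vowel) → -me → *femletueme*.

femletueme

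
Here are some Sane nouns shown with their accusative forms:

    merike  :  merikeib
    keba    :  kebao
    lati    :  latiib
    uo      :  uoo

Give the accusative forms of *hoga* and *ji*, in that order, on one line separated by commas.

hogao, jiib

Looking at the last vowel of each stem: -ib when the last vowel of the stem is a front vowel (*merike*, *lati*); -o when the last vowel of the stem is a back vowel (*keba*, *uo*).
*hoga* — last vowel /a/ (a back vowel) → -o → *hogao*.
Since the last vowel of *ji* is /i/ (a front vowel), it takes -ib, giving *jiib*.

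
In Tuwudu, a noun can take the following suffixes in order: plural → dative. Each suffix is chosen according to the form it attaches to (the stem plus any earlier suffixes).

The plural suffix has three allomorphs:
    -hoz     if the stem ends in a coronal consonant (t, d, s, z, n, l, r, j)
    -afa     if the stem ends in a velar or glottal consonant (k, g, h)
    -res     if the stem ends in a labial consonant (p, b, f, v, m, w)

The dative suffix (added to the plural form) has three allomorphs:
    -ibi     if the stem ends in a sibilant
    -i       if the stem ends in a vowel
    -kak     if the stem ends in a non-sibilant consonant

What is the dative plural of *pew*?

*pew* — final consonant /w/ (labial) → -res → *pewres*.
The final sound of the plural form *pewres* is /s/, which is a sibilant, so the dative suffix is -ibi, giving *pewresibi*.

pewresibi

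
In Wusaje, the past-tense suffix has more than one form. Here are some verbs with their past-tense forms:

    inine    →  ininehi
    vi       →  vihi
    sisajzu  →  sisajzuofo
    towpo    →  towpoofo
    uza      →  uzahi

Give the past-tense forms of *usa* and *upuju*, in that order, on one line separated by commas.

usahi, upujuofo

The pattern is rounding harmony: -ofo when the last vowel of the stem is a rounded vowel (*sisajzu*, *towpo*); -hi when the last vowel of the stem is an unrounded vowel (*inine*, *vi*, *uza*).
*usa*: last vowel = /a/, an unrounded vowel → -hi → *usahi*.
Since the last vowel of *upuju* is /u/ (a rounded vowel), it takes -ofo, giving *upujuofo*.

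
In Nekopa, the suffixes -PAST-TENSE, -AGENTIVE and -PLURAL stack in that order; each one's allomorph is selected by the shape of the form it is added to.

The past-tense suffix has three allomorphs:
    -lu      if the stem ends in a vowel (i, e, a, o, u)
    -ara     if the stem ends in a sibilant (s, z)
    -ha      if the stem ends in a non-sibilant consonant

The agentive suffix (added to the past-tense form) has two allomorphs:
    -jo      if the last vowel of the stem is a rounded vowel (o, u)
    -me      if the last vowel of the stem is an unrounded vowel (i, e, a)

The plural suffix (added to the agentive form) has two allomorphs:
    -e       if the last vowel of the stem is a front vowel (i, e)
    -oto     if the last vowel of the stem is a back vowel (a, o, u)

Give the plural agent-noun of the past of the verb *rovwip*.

*rovwip*: final sound = /p/, a non-sibilant consonant → -ha → *rovwipha*.
The past-tense form *rovwipha*: last vowel = /a/, an unrounded vowel → -me → *rovwiphame*.
The agentive form *rovwiphame*: last vowel = /e/, a front vowel → -e → *rovwiphamee*.

rovwiphamee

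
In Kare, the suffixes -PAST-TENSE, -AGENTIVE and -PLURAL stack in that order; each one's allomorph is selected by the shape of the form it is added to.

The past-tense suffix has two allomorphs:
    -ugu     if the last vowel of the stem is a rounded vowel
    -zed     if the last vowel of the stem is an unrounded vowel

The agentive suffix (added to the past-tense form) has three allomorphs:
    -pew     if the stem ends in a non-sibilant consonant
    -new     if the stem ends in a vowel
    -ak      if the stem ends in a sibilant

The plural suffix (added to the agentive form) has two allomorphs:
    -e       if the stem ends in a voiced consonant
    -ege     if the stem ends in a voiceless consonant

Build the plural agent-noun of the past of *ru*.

ruugunewe

*ru*: last vowel = /u/, a rounded vowel → -ugu → *ruugu*.
The past-tense form *ruugu* — final sound /u/ (a vowel) → -new → *ruugunew*.
Since the final consonant of the agentive form *ruugunew* is /w/ (voiced), it takes -e, giving *ruugunewe*.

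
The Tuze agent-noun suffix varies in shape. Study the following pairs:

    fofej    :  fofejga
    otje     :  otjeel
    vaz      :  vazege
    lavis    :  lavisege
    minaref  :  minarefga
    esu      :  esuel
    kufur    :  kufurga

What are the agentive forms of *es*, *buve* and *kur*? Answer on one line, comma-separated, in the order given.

esege, buveel, kurga

The suffix is conditioned by the final sound: -ege when the stem ends in a sibilant (*vaz*, *lavis*); -ga when the stem ends in a non-sibilant consonant (*fofej*, *minaref*, *kufur*); -el when the stem ends in a vowel (*otje*, *esu*).
*es*: final sound = /s/, a sibilant → -ege → *esege*.
*buve*: final sound = /e/, a vowel → -el → *buveel*.
The final sound of *kur* is /r/, which is a non-sibilant consonant, so the suffix is -ga, giving *kurga*.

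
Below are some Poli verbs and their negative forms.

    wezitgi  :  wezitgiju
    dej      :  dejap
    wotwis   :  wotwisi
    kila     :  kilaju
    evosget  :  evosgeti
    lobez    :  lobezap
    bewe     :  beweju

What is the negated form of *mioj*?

miojap

The alternation tracks the final sound of the stem — -i when the stem ends in a voiceless consonant (*wotwis*, *evosget*); -ap when the stem ends in a voiced consonant (*dej*, *lobez*); -ju when the stem ends in a vowel (*wezitgi*, *kila*, *bewe*).
Since the final sound of *mioj* is /j/ (a voiced consonant), it takes -ap, giving *miojap*.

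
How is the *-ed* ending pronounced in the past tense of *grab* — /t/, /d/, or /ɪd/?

/d/

The stem *grab* ends in a voiced sound other than /d/.
The -ed suffix is realized as /ɪd/ after /t, d/; as /t/ after other voiceless consonants; and as /d/ after other voiced sounds.
So -ed on *grab* is pronounced /d/.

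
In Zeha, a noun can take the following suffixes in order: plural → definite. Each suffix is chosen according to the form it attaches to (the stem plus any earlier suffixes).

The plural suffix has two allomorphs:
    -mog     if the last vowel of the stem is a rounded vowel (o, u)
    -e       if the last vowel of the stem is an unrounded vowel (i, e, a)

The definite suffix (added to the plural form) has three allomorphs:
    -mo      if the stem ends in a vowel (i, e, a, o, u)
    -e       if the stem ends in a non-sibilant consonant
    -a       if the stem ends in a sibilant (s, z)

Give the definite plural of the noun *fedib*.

fedibemo

The last vowel of *fedib* is /i/, which is an unrounded vowel, so the plural suffix is -e, giving *fedibe*.
The plural form *fedibe*: final sound = /e/, a vowel → -mo → *fedibemo*.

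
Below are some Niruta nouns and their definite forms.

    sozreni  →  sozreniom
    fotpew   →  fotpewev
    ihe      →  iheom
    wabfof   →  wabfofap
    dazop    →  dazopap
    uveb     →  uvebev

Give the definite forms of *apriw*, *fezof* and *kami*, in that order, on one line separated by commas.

The pattern is voicing of the final sound: -ap when the stem ends in a voiceless consonant (*wabfof*, *dazop*); -ev when the stem ends in a voiced consonant (*fotpew*, *uveb*); -om when the stem ends in a vowel (*sozreni*, *ihe*).
Since the final sound of *apriw* is /w/ (a voiced consonant), it takes -ev, giving *apriwev*.
*fezof*: final sound = /f/, a voiceless consonant → -ap → *fezofap*.
*kami* — final sound /i/ (a vowel) → -om → *kamiom*.

apriwev, fezofap, kamiom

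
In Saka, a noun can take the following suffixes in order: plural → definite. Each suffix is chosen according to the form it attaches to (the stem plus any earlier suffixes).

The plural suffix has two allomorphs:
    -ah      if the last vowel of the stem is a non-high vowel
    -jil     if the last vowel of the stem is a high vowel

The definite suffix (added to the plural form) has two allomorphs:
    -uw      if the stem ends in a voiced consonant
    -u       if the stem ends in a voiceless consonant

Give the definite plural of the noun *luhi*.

*luhi* — last vowel /i/ (a high vowel) → -jil → *luhijil*.
The final consonant of the plural form *luhijil* is /l/, which is voiced, so the definite suffix is -uw, giving *luhijiluw*.

luhijiluw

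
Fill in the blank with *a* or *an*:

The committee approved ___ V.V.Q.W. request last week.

a

The indefinite article is chosen by the initial *sound* of the following word, not its spelling.
The initialism *V.V.Q.W.* is read letter by letter; the first letter, V, is pronounced /viː/, which begins with a consonant sound.
So the article is *a*: The committee approved a V.V.Q.W. request last week.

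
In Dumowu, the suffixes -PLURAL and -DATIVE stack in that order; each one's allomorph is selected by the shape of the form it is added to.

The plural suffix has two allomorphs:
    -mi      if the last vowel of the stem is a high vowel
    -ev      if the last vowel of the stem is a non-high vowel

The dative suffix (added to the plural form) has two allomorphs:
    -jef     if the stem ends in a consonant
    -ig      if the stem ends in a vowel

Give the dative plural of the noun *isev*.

isevevjef

Since the last vowel of *isev* is /e/ (a non-high vowel), it takes -ev, giving *isevev*.
The plural form *isevev* — final sound /v/ (a consonant) → -jef → *isevevjef*.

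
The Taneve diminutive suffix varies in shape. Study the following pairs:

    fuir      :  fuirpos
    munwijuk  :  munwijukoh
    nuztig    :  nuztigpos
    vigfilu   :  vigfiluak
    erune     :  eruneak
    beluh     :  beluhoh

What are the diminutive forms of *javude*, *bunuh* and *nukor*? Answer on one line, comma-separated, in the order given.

javudeak, bunuhoh, nukorpos

Looking at the final sound of each stem: -oh when the stem ends in a voiceless consonant (*munwijuk*, *beluh*); -pos when the stem ends in a voiced consonant (*fuir*, *nuztig*); -ak when the stem ends in a vowel (*vigfilu*, *erune*).
*javude* — final sound /e/ (a vowel) → -ak → *javudeak*.
The final sound of *bunuh* is /h/, which is a voiceless consonant, so the suffix is -oh, giving *bunuhoh*.
*nukor* — final sound /r/ (a voiced consonant) → -pos → *nukorpos*.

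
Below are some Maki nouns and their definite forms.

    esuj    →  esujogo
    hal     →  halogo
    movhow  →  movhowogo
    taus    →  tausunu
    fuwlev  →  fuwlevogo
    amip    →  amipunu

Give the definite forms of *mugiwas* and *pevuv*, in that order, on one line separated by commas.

mugiwasunu, pevuvogo

The suffix is conditioned by the final consonant: -unu when the stem ends in a voiceless consonant (*taus*, *amip*); -ogo when the stem ends in a voiced consonant (*esuj*, *hal*, *movhow*, *fuwlev*).
*mugiwas*: final consonant = /s/, voiceless → -unu → *mugiwasunu*.
*pevuv* — final consonant /v/ (voiced) → -ogo → *pevuvogo*.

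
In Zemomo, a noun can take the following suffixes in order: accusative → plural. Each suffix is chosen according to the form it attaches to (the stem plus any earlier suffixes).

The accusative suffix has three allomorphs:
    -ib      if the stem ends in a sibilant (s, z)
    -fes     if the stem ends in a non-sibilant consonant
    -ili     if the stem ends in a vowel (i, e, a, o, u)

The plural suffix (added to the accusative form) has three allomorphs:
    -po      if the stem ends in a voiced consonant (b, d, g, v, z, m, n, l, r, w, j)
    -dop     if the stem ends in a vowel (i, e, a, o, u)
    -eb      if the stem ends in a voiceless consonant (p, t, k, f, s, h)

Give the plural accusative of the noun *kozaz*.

*kozaz*: final sound = /z/, a sibilant → -ib → *kozazib*.
The accusative form *kozazib* — final sound /b/ (a voiced consonant) → -po → *kozazibpo*.

kozazibpo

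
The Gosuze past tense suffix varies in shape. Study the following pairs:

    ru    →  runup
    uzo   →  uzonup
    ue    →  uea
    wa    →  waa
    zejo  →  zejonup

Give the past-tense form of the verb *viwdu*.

Looking at the last vowel of each stem: -nup when the last vowel of the stem is a rounded vowel (*ru*, *uzo*, *zejo*); -a when the last vowel of the stem is an unrounded vowel (*ue*, *wa*).
The last vowel of *viwdu* is /u/, which is a rounded vowel, so the suffix is -nup, giving *viwdunup*.

viwdunup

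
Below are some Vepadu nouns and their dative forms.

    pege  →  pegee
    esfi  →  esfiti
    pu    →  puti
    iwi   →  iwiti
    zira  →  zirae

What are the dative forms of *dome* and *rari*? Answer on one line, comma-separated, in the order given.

The pattern is height harmony: -ti when the last vowel of the stem is a high vowel (*esfi*, *pu*, *iwi*); -e when the last vowel of the stem is a non-high vowel (*pege*, *zira*).
*dome* — last vowel /e/ (a non-high vowel) → -e → *domee*.
*rari*: last vowel = /i/, a high vowel → -ti → *rariti*.

domee, rariti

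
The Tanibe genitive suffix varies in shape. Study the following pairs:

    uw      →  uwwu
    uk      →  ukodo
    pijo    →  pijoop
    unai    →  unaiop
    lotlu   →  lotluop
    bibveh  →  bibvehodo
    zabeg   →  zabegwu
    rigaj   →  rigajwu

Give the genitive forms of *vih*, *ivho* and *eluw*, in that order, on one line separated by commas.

The alternation tracks the final sound of the stem — -odo when the stem ends in a voiceless consonant (*uk*, *bibveh*); -wu when the stem ends in a voiced consonant (*uw*, *zabeg*, *rigaj*); -op when the stem ends in a vowel (*pijo*, *unai*, *lotlu*).
Since the final sound of *vih* is /h/ (a voiceless consonant), it takes -odo, giving *vihodo*.
*ivho*: final sound = /o/, a vowel → -op → *ivhoop*.
*eluw*: final sound = /w/, a voiced consonant → -wu → *eluwwu*.

vihodo, ivhoop, eluwwu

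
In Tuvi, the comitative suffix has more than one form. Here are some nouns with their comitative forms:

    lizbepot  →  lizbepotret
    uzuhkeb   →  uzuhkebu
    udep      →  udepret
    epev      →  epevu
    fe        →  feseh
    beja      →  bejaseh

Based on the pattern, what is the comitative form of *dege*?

The alternation tracks the final sound of the stem — -ret when the stem ends in a voiceless consonant (*lizbepot*, *udep*); -u when the stem ends in a voiced consonant (*uzuhkeb*, *epev*); -seh when the stem ends in a vowel (*fe*, *beja*).
*dege* — final sound /e/ (a vowel) → -seh → *degeseh*.

degeseh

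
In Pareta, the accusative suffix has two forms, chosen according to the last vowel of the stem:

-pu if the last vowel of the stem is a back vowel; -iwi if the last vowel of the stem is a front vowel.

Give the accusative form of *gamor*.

gamorpu

Since the last vowel of *gamor* is /o/ (a back vowel), it takes -pu, giving *gamorpu*.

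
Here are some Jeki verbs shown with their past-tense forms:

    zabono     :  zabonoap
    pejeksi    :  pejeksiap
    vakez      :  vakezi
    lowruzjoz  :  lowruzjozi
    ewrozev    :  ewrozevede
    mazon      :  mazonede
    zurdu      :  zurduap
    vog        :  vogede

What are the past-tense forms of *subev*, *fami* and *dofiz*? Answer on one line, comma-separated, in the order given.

The pattern is sibilance of the final sound: -i when the stem ends in a sibilant (*vakez*, *lowruzjoz*); -ede when the stem ends in a non-sibilant consonant (*ewrozev*, *mazon*, *vog*); -ap when the stem ends in a vowel (*zabono*, *pejeksi*, *zurdu*).
*subev* — final sound /v/ (a non-sibilant consonant) → -ede → *subevede*.
*fami*: final sound = /i/, a vowel → -ap → *famiap*.
Since the final sound of *dofiz* is /z/ (a sibilant), it takes -i, giving *dofizi*.

subevede, famiap, dofizi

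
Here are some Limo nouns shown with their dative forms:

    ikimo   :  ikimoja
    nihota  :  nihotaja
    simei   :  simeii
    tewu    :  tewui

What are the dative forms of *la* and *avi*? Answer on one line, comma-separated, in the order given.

laja, avii

Looking at the last vowel of each stem: -i when the last vowel of the stem is a high vowel (*simei*, *tewu*); -ja when the last vowel of the stem is a non-high vowel (*ikimo*, *nihota*).
Since the last vowel of *la* is /a/ (a non-high vowel), it takes -ja, giving *laja*.
Since the last vowel of *avi* is /i/ (a high vowel), it takes -i, giving *avii*.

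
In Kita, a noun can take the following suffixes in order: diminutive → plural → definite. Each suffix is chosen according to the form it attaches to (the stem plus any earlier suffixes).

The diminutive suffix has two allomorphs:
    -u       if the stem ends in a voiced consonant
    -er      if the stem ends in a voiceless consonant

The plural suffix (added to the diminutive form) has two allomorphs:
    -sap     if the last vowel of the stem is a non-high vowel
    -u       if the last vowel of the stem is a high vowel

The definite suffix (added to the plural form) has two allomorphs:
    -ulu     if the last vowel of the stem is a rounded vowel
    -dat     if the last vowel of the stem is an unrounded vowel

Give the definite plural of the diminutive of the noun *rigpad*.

rigpaduuulu

*rigpad*: final consonant = /d/, voiced → -u → *rigpadu*.
Since the last vowel of the diminutive form *rigpadu* is /u/ (a high vowel), it takes -u, giving *rigpaduu*.
Since the last vowel of the plural form *rigpaduu* is /u/ (a rounded vowel), it takes -ulu, giving *rigpaduuulu*.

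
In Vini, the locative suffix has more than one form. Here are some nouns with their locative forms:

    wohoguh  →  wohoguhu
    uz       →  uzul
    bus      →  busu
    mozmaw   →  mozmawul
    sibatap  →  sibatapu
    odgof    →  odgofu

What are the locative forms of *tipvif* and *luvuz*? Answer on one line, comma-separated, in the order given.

tipvifu, luvuzul

The alternation tracks the final consonant of the stem — -u when the stem ends in a voiceless consonant (*wohoguh*, *bus*, *sibatap*, *odgof*); -ul when the stem ends in a voiced consonant (*uz*, *mozmaw*).
*tipvif* — final consonant /f/ (voiceless) → -u → *tipvifu*.
*luvuz* — final consonant /z/ (voiced) → -ul → *luvuzul*.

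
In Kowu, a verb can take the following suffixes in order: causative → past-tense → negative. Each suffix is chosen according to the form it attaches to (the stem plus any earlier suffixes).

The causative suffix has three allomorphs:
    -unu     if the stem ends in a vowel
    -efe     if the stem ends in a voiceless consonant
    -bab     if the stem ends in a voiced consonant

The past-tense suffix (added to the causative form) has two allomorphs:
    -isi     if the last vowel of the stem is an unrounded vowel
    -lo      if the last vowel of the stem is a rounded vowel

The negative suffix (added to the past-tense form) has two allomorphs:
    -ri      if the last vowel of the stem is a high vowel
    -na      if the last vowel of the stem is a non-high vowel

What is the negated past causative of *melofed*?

melofedbabisiri

The final sound of *melofed* is /d/, which is a voiced consonant, so the causative suffix is -bab, giving *melofedbab*.
The causative form *melofedbab*: last vowel = /a/, an unrounded vowel → -isi → *melofedbabisi*.
The past-tense form *melofedbabisi*: last vowel = /i/, a high vowel → -ri → *melofedbabisiri*.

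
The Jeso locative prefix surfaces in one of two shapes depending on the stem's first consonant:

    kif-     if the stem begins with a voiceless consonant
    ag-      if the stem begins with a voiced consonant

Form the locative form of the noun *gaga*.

*gaga* — first consonant /g/ (voiced) → ag- → *aggaga*.

aggaga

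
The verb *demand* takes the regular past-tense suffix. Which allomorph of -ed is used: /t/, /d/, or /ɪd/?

/ɪd/

The stem *demand* ends in /t/ or /d/.
The -ed suffix is realized as /ɪd/ after /t, d/; as /t/ after other voiceless consonants; and as /d/ after other voiced sounds.
So -ed on *demand* is pronounced /ɪd/.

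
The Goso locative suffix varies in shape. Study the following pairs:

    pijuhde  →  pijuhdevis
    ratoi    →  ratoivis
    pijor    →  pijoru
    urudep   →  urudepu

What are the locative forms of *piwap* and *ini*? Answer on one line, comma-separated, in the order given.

piwapu, inivis

Looking at the final sound of each stem: -u when the stem ends in a consonant (*pijor*, *urudep*); -vis when the stem ends in a vowel (*pijuhde*, *ratoi*).
The final sound of *piwap* is /p/, which is a consonant, so the suffix is -u, giving *piwapu*.
The final sound of *ini* is /i/, which is a vowel, so the suffix is -vis, giving *inivis*.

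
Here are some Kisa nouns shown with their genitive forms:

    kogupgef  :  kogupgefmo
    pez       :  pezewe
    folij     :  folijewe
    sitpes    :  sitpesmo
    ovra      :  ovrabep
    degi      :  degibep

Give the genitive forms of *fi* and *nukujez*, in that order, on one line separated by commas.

fibep, nukujezewe

The suffix is conditioned by the final sound: -mo when the stem ends in a voiceless consonant (*kogupgef*, *sitpes*); -ewe when the stem ends in a voiced consonant (*pez*, *folij*); -bep when the stem ends in a vowel (*ovra*, *degi*).
*fi*: final sound = /i/, a vowel → -bep → *fibep*.
Since the final sound of *nukujez* is /z/ (a voiced consonant), it takes -ewe, giving *nukujezewe*.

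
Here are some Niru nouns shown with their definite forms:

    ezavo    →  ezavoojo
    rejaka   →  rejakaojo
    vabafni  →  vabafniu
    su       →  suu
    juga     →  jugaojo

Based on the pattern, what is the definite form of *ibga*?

Looking at the last vowel of each stem: -u when the last vowel of the stem is a high vowel (*vabafni*, *su*); -ojo when the last vowel of the stem is a non-high vowel (*ezavo*, *rejaka*, *juga*).
*ibga*: last vowel = /a/, a non-high vowel → -ojo → *ibgaojo*.

ibgaojo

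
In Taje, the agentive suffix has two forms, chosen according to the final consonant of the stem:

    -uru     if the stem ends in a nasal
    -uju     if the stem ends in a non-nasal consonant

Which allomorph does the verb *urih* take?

The final consonant of *urih* is /h/, which is non-nasal, so the suffix is -uju.

-uju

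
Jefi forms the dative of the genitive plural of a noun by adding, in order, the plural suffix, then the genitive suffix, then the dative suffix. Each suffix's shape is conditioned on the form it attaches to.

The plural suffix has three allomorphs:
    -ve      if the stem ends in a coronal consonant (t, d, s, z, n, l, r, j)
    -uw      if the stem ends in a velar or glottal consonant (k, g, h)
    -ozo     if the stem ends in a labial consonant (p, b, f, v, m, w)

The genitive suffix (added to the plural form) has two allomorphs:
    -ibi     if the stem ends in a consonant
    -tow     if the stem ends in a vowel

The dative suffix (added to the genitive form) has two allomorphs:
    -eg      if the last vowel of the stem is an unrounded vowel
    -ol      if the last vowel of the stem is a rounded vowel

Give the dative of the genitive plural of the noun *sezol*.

sezolvetowol

*sezol*: final consonant = /l/, coronal → -ve → *sezolve*.
The final sound of the plural form *sezolve* is /e/, which is a vowel, so the genitive suffix is -tow, giving *sezolvetow*.
Since the last vowel of the genitive form *sezolvetow* is /o/ (a rounded vowel), it takes -ol, giving *sezolvetowol*.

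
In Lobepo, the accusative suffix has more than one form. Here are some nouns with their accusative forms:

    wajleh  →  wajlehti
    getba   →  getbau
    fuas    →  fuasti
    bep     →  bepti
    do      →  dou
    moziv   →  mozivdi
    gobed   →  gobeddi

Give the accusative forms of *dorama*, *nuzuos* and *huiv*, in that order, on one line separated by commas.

doramau, nuzuosti, huivdi

Looking at the final sound of each stem: -ti when the stem ends in a voiceless consonant (*wajleh*, *fuas*, *bep*); -di when the stem ends in a voiced consonant (*moziv*, *gobed*); -u when the stem ends in a vowel (*getba*, *do*).
The final sound of *dorama* is /a/, which is a vowel, so the suffix is -u, giving *doramau*.
Since the final sound of *nuzuos* is /s/ (a voiceless consonant), it takes -ti, giving *nuzuosti*.
Since the final sound of *huiv* is /v/ (a voiced consonant), it takes -di, giving *huivdi*.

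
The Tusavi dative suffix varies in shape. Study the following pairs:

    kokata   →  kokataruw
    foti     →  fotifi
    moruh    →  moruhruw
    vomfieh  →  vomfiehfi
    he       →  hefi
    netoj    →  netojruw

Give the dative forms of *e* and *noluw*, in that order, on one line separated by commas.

efi, noluwruw

The suffix is conditioned by the last vowel: -fi when the last vowel of the stem is a front vowel (*foti*, *vomfieh*, *he*); -ruw when the last vowel of the stem is a back vowel (*kokata*, *moruh*, *netoj*).
Since the last vowel of *e* is /e/ (a front vowel), it takes -fi, giving *efi*.
*noluw* — last vowel /u/ (a back vowel) → -ruw → *noluwruw*.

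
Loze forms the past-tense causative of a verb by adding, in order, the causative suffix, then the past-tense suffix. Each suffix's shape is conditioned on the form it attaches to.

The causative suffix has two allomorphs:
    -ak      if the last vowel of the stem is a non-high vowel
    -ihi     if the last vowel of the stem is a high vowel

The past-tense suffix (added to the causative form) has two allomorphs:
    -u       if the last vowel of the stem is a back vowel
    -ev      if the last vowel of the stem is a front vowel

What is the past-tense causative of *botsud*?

botsudihiev

*botsud* — last vowel /u/ (a high vowel) → -ihi → *botsudihi*.
The last vowel of the causative form *botsudihi* is /i/, which is a front vowel, so the past-tense suffix is -ev, giving *botsudihiev*.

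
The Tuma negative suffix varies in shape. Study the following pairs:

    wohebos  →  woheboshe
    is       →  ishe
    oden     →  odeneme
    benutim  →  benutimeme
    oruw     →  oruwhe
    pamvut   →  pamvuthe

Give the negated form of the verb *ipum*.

Looking at the final consonant of each stem: -eme when the stem ends in a nasal (*oden*, *benutim*); -he when the stem ends in a non-nasal consonant (*wohebos*, *is*, *oruw*, *pamvut*).
Since the final consonant of *ipum* is /m/ (a nasal), it takes -eme, giving *ipumeme*.

ipumeme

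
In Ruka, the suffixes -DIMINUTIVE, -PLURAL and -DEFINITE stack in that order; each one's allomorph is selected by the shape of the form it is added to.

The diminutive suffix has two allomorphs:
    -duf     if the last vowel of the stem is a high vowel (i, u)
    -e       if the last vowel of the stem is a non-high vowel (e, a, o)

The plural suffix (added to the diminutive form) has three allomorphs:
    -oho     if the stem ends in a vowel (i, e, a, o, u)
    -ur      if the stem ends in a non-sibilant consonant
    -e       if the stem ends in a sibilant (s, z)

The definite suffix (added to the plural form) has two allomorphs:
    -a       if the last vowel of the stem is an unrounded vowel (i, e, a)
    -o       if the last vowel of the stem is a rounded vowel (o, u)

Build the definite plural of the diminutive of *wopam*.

The last vowel of *wopam* is /a/, which is a non-high vowel, so the diminutive suffix is -e, giving *wopame*.
The final sound of the diminutive form *wopame* is /e/, which is a vowel, so the plural suffix is -oho, giving *wopameoho*.
The last vowel of the plural form *wopameoho* is /o/, which is a rounded vowel, so the definite suffix is -o, giving *wopameohoo*.

wopameohoo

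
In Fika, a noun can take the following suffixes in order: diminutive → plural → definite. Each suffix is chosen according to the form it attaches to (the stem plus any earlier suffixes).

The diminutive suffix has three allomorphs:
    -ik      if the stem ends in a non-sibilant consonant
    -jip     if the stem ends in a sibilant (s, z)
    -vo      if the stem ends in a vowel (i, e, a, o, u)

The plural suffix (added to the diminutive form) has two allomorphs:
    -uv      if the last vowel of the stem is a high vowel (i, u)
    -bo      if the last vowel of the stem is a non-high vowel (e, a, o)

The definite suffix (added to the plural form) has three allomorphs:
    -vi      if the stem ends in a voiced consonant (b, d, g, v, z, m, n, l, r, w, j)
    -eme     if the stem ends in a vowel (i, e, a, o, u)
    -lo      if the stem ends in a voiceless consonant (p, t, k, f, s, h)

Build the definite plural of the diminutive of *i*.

The final sound of *i* is /i/, which is a vowel, so the diminutive suffix is -vo, giving *ivo*.
Since the last vowel of the diminutive form *ivo* is /o/ (a non-high vowel), it takes -bo, giving *ivobo*.
The plural form *ivobo*: final sound = /o/, a vowel → -eme → *ivoboeme*.

ivoboeme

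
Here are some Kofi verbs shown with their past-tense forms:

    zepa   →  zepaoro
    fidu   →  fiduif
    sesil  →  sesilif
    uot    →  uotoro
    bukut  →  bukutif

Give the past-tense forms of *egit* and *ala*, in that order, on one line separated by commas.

egitif, alaoro

The suffix is conditioned by the last vowel: -if when the last vowel of the stem is a high vowel (*fidu*, *sesil*, *bukut*); -oro when the last vowel of the stem is a non-high vowel (*zepa*, *uot*).
The last vowel of *egit* is /i/, which is a high vowel, so the suffix is -if, giving *egitif*.
Since the last vowel of *ala* is /a/ (a non-high vowel), it takes -oro, giving *alaoro*.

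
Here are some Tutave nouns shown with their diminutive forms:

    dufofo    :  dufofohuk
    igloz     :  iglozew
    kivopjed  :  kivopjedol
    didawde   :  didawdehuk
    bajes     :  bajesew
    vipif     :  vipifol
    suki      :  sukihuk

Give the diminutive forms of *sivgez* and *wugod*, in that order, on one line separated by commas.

Looking at the final sound of each stem: -ew when the stem ends in a sibilant (*igloz*, *bajes*); -ol when the stem ends in a non-sibilant consonant (*kivopjed*, *vipif*); -huk when the stem ends in a vowel (*dufofo*, *didawde*, *suki*).
*sivgez*: final sound = /z/, a sibilant → -ew → *sivgezew*.
*wugod* — final sound /d/ (a non-sibilant consonant) → -ol → *wugodol*.

sivgezew, wugodol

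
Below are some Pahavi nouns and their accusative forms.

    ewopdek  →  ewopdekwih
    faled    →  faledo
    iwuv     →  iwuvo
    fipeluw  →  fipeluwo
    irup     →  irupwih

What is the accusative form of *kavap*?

kavapwih

The alternation tracks the final consonant of the stem — -wih when the stem ends in a voiceless consonant (*ewopdek*, *irup*); -o when the stem ends in a voiced consonant (*faled*, *iwuv*, *fipeluw*).
Since the final consonant of *kavap* is /p/ (voiceless), it takes -wih, giving *kavapwih*.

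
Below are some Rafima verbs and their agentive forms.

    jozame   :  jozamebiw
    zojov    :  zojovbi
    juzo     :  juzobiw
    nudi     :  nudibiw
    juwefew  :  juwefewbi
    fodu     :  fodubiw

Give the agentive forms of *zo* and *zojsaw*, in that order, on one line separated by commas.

zobiw, zojsawbi

The suffix is conditioned by the final sound: -bi when the stem ends in a consonant (*zojov*, *juwefew*); -biw when the stem ends in a vowel (*jozame*, *juzo*, *nudi*, *fodu*).
*zo*: final sound = /o/, a vowel → -biw → *zobiw*.
Since the final sound of *zojsaw* is /w/ (a consonant), it takes -bi, giving *zojsawbi*.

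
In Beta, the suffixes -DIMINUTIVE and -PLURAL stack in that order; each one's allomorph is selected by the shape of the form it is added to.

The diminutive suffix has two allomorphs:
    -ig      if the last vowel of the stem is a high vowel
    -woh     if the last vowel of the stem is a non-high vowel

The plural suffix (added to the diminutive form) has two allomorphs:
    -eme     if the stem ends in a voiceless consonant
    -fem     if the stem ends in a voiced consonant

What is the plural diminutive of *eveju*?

evejuigfem

Since the last vowel of *eveju* is /u/ (a high vowel), it takes -ig, giving *evejuig*.
The final consonant of the diminutive form *evejuig* is /g/, which is voiced, so the plural suffix is -fem, giving *evejuigfem*.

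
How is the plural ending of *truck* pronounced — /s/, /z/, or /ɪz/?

/s/

The stem *truck* ends in a voiceless non-sibilant consonant.
The plural suffix surfaces as /ɪz/ after sibilants, /s/ after other voiceless consonants, and /z/ after other voiced sounds.
So the plural -s on *truck* is pronounced /s/.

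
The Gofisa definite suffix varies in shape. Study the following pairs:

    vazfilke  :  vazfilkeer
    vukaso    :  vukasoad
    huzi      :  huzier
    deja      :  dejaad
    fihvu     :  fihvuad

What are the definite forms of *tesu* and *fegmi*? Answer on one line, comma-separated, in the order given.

Looking at the last vowel of each stem: -er when the last vowel of the stem is a front vowel (*vazfilke*, *huzi*); -ad when the last vowel of the stem is a back vowel (*vukaso*, *deja*, *fihvu*).
The last vowel of *tesu* is /u/, which is a back vowel, so the suffix is -ad, giving *tesuad*.
*fegmi*: last vowel = /i/, a front vowel → -er → *fegmier*.

tesuad, fegmier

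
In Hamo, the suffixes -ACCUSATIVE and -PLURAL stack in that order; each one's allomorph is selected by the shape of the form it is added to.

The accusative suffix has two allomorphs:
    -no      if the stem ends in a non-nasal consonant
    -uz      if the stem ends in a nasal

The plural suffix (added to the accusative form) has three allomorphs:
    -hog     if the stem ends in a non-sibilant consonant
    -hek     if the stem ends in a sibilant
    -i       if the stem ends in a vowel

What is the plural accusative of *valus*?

valusnoi

*valus* — final consonant /s/ (non-nasal) → -no → *valusno*.
Since the final sound of the accusative form *valusno* is /o/ (a vowel), it takes -i, giving *valusnoi*.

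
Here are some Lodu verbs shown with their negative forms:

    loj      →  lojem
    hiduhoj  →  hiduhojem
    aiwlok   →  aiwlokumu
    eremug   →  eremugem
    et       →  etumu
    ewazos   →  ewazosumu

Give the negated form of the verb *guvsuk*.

guvsukumu

The alternation tracks the final consonant of the stem — -umu when the stem ends in a voiceless consonant (*aiwlok*, *et*, *ewazos*); -em when the stem ends in a voiced consonant (*loj*, *hiduhoj*, *eremug*).
The final consonant of *guvsuk* is /k/, which is voiceless, so the suffix is -umu, giving *guvsukumu*.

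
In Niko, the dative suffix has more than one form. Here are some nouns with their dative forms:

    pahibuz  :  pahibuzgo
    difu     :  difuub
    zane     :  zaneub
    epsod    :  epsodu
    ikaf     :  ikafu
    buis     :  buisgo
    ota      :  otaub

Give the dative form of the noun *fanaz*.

The alternation tracks the final sound of the stem — -go when the stem ends in a sibilant (*pahibuz*, *buis*); -u when the stem ends in a non-sibilant consonant (*epsod*, *ikaf*); -ub when the stem ends in a vowel (*difu*, *zane*, *ota*).
*fanaz* — final sound /z/ (a sibilant) → -go → *fanazgo*.

fanazgo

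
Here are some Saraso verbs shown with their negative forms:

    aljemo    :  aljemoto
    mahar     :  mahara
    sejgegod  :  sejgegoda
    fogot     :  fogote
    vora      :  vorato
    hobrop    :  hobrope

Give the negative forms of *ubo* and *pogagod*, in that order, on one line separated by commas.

uboto, pogagoda

Looking at the final sound of each stem: -e when the stem ends in a voiceless consonant (*fogot*, *hobrop*); -a when the stem ends in a voiced consonant (*mahar*, *sejgegod*); -to when the stem ends in a vowel (*aljemo*, *vora*).
Since the final sound of *ubo* is /o/ (a vowel), it takes -to, giving *uboto*.
*pogagod*: final sound = /d/, a voiced consonant → -a → *pogagoda*.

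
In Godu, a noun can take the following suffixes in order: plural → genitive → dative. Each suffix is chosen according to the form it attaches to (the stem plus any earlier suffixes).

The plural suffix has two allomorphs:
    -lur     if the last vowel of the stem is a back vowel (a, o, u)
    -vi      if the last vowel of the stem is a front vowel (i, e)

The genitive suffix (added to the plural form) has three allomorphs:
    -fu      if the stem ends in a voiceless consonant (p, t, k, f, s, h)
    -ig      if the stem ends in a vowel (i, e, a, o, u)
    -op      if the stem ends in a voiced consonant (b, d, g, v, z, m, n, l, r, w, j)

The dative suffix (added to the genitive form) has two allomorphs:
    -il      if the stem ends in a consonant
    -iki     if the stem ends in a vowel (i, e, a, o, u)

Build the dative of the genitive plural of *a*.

*a*: last vowel = /a/, a back vowel → -lur → *alur*.
The plural form *alur* — final sound /r/ (a voiced consonant) → -op → *alurop*.
The genitive form *alurop*: final sound = /p/, a consonant → -il → *aluropil*.

aluropil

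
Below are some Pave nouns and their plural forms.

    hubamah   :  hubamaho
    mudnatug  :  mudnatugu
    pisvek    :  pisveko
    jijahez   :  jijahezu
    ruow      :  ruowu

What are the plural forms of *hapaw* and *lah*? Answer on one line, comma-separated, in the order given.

hapawu, laho

The suffix is conditioned by the final consonant: -o when the stem ends in a voiceless consonant (*hubamah*, *pisvek*); -u when the stem ends in a voiced consonant (*mudnatug*, *jijahez*, *ruow*).
*hapaw* — final consonant /w/ (voiced) → -u → *hapawu*.
Since the final consonant of *lah* is /h/ (voiceless), it takes -o, giving *laho*.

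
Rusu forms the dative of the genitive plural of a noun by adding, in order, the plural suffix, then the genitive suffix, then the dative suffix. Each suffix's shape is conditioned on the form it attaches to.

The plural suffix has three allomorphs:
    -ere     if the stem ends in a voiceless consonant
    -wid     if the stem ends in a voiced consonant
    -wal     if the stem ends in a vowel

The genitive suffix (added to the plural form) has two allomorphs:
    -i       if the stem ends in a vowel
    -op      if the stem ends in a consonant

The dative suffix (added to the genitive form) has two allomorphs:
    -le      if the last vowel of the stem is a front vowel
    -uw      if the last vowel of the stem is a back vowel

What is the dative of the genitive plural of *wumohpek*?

*wumohpek*: final sound = /k/, a voiceless consonant → -ere → *wumohpekere*.
The plural form *wumohpekere* — final sound /e/ (a vowel) → -i → *wumohpekerei*.
The last vowel of the genitive form *wumohpekerei* is /i/, which is a front vowel, so the dative suffix is -le, giving *wumohpekereile*.

wumohpekereile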